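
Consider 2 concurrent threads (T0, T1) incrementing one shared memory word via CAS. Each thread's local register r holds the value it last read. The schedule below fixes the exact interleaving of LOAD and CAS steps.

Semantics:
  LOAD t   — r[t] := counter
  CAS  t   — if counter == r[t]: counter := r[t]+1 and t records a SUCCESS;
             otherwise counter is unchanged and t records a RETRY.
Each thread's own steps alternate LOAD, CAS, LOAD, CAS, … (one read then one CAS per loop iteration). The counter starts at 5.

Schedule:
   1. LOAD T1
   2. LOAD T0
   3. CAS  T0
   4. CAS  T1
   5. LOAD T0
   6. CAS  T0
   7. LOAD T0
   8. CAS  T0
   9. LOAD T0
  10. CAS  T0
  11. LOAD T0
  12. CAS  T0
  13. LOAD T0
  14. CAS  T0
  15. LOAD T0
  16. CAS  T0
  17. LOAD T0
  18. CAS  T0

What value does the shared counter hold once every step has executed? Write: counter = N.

   1) LOAD T1:  M=5  r_T1=5
   2) LOAD T0:  M=5  r_T0=5
   3) CAS  T0:  M=6  r_T0=5 ✓
   4) CAS  T1:  M=6  r_T1=5 ✗
   5) LOAD T0:  M=6  r_T0=6
   6) CAS  T0:  M=7  r_T0=6 ✓
   7) LOAD T0:  M=7  r_T0=7
   8) CAS  T0:  M=8  r_T0=7 ✓
   9) LOAD T0:  M=8  r_T0=8
  10) CAS  T0:  M=9  r_T0=8 ✓
  11) LOAD T0:  M=9  r_T0=9
  12) CAS  T0:  M=10  r_T0=9 ✓
  13) LOAD T0:  M=10  r_T0=10
  14) CAS  T0:  M=11  r_T0=10 ✓
  15) LOAD T0:  M=11  r_T0=11
  16) CAS  T0:  M=12  r_T0=11 ✓
  17) LOAD T0:  M=12  r_T0=12
  18) CAS  T0:  M=13  r_T0=12 ✓

counter = 13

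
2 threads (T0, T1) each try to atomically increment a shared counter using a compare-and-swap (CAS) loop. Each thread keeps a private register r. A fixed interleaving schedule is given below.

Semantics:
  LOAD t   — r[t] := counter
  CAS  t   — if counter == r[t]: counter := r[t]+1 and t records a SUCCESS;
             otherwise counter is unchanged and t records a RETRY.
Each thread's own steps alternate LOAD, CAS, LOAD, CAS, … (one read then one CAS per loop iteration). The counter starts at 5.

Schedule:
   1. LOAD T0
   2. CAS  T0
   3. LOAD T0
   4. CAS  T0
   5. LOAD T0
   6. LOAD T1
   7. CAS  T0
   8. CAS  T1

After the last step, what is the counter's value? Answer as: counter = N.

step 1: T0 LOAD ⇒ load; ctr=5 reg=5
step 2: T0 CAS ⇒ ok; ctr=6 reg=5
step 3: T0 LOAD ⇒ load; ctr=6 reg=6
step 4: T0 CAS ⇒ ok; ctr=7 reg=6
step 5: T0 LOAD ⇒ load; ctr=7 reg=7
step 6: T1 LOAD ⇒ load; ctr=7 reg=7
step 7: T0 CAS ⇒ ok; ctr=8 reg=7
step 8: T1 CAS ⇒ retry; ctr=8 reg=7

counter = 8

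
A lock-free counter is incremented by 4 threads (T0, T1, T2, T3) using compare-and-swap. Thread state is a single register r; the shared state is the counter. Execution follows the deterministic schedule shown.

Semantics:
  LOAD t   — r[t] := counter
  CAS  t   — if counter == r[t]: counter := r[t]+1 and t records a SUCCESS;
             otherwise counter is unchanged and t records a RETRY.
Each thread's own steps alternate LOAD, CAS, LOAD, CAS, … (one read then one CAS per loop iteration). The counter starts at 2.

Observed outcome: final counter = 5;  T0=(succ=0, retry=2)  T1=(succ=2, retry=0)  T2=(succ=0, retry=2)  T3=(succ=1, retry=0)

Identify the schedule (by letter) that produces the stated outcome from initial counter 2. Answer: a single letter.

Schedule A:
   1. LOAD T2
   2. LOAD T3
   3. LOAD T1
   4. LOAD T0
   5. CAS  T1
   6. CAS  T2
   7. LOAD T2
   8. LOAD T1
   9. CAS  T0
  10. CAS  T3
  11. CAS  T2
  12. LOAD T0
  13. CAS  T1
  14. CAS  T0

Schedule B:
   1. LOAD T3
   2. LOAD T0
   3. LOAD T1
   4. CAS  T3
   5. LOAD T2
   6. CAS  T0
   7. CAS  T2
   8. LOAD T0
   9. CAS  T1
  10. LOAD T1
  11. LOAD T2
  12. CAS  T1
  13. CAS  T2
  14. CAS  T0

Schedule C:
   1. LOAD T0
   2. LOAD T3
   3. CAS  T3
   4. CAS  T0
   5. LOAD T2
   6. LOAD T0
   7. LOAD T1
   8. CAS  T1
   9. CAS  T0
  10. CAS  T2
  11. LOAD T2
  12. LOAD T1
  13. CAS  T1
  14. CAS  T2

Run C:
   1) LOAD T0:  M=2  r_T0=2
   2) LOAD T3:  M=2  r_T3=2
   3) CAS  T3:  M=3  r_T3=2 ✓
   4) CAS  T0:  M=3  r_T0=2 ✗
   5) LOAD T2:  M=3  r_T2=3
   6) LOAD T0:  M=3  r_T0=3
   7) LOAD T1:  M=3  r_T1=3
   8) CAS  T1:  M=4  r_T1=3 ✓
   9) CAS  T0:  M=4  r_T0=3 ✗
  10) CAS  T2:  M=4  r_T2=3 ✗
  11) LOAD T2:  M=4  r_T2=4
  12) LOAD T1:  M=4  r_T1=4
  13) CAS  T1:  M=5  r_T1=4 ✓
  14) CAS  T2:  M=5  r_T2=4 ✗

C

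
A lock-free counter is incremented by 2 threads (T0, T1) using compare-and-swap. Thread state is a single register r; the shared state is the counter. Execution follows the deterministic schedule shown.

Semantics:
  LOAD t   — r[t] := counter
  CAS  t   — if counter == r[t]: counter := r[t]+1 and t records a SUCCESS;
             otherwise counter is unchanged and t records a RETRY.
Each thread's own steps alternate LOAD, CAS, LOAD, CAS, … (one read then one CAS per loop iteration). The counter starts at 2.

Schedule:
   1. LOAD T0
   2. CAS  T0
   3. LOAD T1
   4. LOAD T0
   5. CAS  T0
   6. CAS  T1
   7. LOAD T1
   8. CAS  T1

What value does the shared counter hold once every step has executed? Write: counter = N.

counter = 5

T0 LOAD — after: cnt=2, r=2 — load
T0 CAS — after: cnt=3, r=2 — ok
T1 LOAD — after: cnt=3, r=3 — load
T0 LOAD — after: cnt=3, r=3 — load
T0 CAS — after: cnt=4, r=3 — ok
T1 CAS — after: cnt=4, r=3 — retry
T1 LOAD — after: cnt=4, r=4 — load
T1 CAS — after: cnt=5, r=4 — ok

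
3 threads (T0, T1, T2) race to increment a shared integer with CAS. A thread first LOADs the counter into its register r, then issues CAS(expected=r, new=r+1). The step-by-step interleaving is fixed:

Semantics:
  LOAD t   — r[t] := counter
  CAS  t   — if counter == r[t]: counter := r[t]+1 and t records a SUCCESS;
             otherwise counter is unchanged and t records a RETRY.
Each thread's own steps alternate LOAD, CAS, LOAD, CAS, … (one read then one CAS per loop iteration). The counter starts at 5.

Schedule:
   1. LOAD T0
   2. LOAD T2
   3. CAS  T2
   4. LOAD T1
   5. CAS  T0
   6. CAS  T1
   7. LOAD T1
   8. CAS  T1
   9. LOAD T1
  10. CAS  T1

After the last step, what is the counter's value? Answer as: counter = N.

counter = 9

   1) LOAD T0:  M=5  r_T0=5
   2) LOAD T2:  M=5  r_T2=5
   3) CAS  T2:  M=6  r_T2=5 ✓
   4) LOAD T1:  M=6  r_T1=6
   5) CAS  T0:  M=6  r_T0=5 ✗
   6) CAS  T1:  M=7  r_T1=6 ✓
   7) LOAD T1:  M=7  r_T1=7
   8) CAS  T1:  M=8  r_T1=7 ✓
   9) LOAD T1:  M=8  r_T1=8
  10) CAS  T1:  M=9  r_T1=8 ✓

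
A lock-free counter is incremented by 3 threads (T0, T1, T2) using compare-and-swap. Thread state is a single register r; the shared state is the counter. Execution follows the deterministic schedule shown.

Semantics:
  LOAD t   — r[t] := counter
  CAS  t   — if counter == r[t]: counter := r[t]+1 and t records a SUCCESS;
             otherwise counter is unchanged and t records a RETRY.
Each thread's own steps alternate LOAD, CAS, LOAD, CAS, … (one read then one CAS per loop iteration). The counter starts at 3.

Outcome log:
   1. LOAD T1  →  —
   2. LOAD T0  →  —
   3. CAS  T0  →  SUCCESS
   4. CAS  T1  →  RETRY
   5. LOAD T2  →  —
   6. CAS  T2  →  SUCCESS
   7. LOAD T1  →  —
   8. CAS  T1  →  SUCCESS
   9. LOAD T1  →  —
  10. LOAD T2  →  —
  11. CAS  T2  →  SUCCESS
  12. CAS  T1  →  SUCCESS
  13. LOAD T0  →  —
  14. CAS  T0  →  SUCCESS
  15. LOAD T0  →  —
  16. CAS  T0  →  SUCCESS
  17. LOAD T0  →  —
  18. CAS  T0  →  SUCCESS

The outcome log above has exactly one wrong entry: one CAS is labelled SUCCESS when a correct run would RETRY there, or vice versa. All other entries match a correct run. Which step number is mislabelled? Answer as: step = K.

step = 12

Correct run:
step 1: T1 LOAD ⇒ load; ctr=3 reg=3
step 2: T0 LOAD ⇒ load; ctr=3 reg=3
step 3: T0 CAS ⇒ ok; ctr=4 reg=3
step 4: T1 CAS ⇒ retry; ctr=4 reg=3
step 5: T2 LOAD ⇒ load; ctr=4 reg=4
step 6: T2 CAS ⇒ ok; ctr=5 reg=4
step 7: T1 LOAD ⇒ load; ctr=5 reg=5
step 8: T1 CAS ⇒ ok; ctr=6 reg=5
step 9: T1 LOAD ⇒ load; ctr=6 reg=6
step 10: T2 LOAD ⇒ load; ctr=6 reg=6
step 11: T2 CAS ⇒ ok; ctr=7 reg=6
step 12: T1 CAS ⇒ retry; ctr=7 reg=6
step 13: T0 LOAD ⇒ load; ctr=7 reg=7
step 14: T0 CAS ⇒ ok; ctr=8 reg=7
step 15: T0 LOAD ⇒ load; ctr=8 reg=8
step 16: T0 CAS ⇒ ok; ctr=9 reg=8
step 17: T0 LOAD ⇒ load; ctr=9 reg=9
step 18: T0 CAS ⇒ ok; ctr=10 reg=9
Flip is step 12.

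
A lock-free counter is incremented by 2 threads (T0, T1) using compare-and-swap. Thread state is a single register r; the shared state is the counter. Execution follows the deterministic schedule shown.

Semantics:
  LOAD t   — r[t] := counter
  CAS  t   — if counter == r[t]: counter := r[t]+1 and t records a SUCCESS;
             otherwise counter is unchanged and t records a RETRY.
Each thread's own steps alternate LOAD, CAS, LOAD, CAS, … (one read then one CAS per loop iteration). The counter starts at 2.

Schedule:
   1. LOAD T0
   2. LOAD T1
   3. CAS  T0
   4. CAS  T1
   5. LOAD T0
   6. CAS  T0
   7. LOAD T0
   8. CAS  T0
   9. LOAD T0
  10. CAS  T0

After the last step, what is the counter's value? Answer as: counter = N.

counter = 6

[1] T0.load  rd  (counter 2, T0.r 2)
[2] T1.load  rd  (counter 2, T1.r 2)
[3] T0.cas  hit  (counter 3, T0.r 2)
[4] T1.cas  miss  (counter 3, T1.r 2)
[5] T0.load  rd  (counter 3, T0.r 3)
[6] T0.cas  hit  (counter 4, T0.r 3)
[7] T0.load  rd  (counter 4, T0.r 4)
[8] T0.cas  hit  (counter 5, T0.r 4)
[9] T0.load  rd  (counter 5, T0.r 5)
[10] T0.cas  hit  (counter 6, T0.r 5)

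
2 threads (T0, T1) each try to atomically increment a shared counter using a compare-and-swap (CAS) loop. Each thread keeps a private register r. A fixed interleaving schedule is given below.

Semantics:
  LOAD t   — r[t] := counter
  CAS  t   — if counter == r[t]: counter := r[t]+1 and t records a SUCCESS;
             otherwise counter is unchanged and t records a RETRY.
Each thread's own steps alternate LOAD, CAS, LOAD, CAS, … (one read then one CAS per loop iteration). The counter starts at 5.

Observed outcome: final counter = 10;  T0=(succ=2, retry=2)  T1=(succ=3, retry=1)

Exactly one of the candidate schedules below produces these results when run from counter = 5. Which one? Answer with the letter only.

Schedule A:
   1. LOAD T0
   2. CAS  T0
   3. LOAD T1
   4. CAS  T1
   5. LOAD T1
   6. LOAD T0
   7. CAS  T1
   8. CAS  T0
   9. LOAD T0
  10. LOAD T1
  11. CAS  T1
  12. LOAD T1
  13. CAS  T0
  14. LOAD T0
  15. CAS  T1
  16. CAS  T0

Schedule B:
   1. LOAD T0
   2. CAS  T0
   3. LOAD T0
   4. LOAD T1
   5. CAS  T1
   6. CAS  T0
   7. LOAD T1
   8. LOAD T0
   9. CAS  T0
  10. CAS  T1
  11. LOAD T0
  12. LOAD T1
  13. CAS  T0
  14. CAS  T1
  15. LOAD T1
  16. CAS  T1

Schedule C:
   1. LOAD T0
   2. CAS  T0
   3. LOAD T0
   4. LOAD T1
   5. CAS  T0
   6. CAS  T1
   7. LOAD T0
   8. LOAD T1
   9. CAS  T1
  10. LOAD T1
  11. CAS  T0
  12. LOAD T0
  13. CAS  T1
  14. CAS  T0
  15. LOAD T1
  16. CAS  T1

Tracing schedule C:
T0 LOAD — after: cnt=5, r=5 — load
T0 CAS — after: cnt=6, r=5 — ok
T0 LOAD — after: cnt=6, r=6 — load
T1 LOAD — after: cnt=6, r=6 — load
T0 CAS — after: cnt=7, r=6 — ok
T1 CAS — after: cnt=7, r=6 — retry
T0 LOAD — after: cnt=7, r=7 — load
T1 LOAD — after: cnt=7, r=7 — load
T1 CAS — after: cnt=8, r=7 — ok
T1 LOAD — after: cnt=8, r=8 — load
T0 CAS — after: cnt=8, r=7 — retry
T0 LOAD — after: cnt=8, r=8 — load
T1 CAS — after: cnt=9, r=8 — ok
T0 CAS — after: cnt=9, r=8 — retry
T1 LOAD — after: cnt=9, r=9 — load
T1 CAS — after: cnt=10, r=9 — ok

C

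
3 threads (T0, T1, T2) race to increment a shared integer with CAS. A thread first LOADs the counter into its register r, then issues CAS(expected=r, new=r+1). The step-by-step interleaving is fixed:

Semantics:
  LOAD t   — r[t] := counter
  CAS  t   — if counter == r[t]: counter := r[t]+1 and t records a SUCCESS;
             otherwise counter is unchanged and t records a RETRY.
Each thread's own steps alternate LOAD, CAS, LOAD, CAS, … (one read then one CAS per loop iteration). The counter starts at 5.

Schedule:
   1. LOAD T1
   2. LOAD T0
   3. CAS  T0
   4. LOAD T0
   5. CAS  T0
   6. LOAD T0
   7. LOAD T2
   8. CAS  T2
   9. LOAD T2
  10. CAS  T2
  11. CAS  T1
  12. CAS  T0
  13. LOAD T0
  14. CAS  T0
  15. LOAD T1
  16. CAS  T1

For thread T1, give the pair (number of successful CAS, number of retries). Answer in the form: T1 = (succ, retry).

T1 = (1, 1)

1. LOAD T1 → mem=5 r[T1]=5 [LOAD]
2. LOAD T0 → mem=5 r[T0]=5 [LOAD]
3. CAS T0 → mem=6 r[T0]=5 [OK]
4. LOAD T0 → mem=6 r[T0]=6 [LOAD]
5. CAS T0 → mem=7 r[T0]=6 [OK]
6. LOAD T0 → mem=7 r[T0]=7 [LOAD]
7. LOAD T2 → mem=7 r[T2]=7 [LOAD]
8. CAS T2 → mem=8 r[T2]=7 [OK]
9. LOAD T2 → mem=8 r[T2]=8 [LOAD]
10. CAS T2 → mem=9 r[T2]=8 [OK]
11. CAS T1 → mem=9 r[T1]=5 [RETRY]
12. CAS T0 → mem=9 r[T0]=7 [RETRY]
13. LOAD T0 → mem=9 r[T0]=9 [LOAD]
14. CAS T0 → mem=10 r[T0]=9 [OK]
15. LOAD T1 → mem=10 r[T1]=10 [LOAD]
16. CAS T1 → mem=11 r[T1]=10 [OK]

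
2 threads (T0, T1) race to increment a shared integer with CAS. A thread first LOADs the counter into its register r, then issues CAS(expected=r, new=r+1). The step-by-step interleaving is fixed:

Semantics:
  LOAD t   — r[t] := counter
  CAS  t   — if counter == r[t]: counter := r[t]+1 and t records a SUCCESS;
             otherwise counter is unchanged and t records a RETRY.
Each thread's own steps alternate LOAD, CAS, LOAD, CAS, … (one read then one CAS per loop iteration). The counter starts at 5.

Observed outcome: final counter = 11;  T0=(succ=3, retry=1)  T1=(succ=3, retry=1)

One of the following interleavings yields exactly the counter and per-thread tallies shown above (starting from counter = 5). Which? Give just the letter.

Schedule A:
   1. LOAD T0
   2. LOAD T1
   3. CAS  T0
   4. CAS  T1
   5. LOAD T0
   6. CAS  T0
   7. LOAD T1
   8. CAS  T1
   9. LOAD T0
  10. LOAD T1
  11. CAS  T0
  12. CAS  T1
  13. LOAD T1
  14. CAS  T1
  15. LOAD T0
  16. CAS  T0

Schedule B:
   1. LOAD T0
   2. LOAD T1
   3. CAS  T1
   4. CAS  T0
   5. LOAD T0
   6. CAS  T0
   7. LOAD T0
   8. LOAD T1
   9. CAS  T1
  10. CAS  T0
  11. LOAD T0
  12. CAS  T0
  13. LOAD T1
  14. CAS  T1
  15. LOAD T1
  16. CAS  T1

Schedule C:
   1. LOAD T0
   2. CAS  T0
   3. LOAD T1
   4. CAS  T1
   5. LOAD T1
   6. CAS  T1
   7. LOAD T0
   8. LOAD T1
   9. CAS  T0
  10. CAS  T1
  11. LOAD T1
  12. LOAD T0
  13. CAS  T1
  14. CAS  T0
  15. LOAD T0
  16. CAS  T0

Simulating candidate C:
   1) LOAD T0:  M=5  r_T0=5
   2) CAS  T0:  M=6  r_T0=5 ✓
   3) LOAD T1:  M=6  r_T1=6
   4) CAS  T1:  M=7  r_T1=6 ✓
   5) LOAD T1:  M=7  r_T1=7
   6) CAS  T1:  M=8  r_T1=7 ✓
   7) LOAD T0:  M=8  r_T0=8
   8) LOAD T1:  M=8  r_T1=8
   9) CAS  T0:  M=9  r_T0=8 ✓
  10) CAS  T1:  M=9  r_T1=8 ✗
  11) LOAD T1:  M=9  r_T1=9
  12) LOAD T0:  M=9  r_T0=9
  13) CAS  T1:  M=10  r_T1=9 ✓
  14) CAS  T0:  M=10  r_T0=9 ✗
  15) LOAD T0:  M=10  r_T0=10
  16) CAS  T0:  M=11  r_T0=10 ✓

C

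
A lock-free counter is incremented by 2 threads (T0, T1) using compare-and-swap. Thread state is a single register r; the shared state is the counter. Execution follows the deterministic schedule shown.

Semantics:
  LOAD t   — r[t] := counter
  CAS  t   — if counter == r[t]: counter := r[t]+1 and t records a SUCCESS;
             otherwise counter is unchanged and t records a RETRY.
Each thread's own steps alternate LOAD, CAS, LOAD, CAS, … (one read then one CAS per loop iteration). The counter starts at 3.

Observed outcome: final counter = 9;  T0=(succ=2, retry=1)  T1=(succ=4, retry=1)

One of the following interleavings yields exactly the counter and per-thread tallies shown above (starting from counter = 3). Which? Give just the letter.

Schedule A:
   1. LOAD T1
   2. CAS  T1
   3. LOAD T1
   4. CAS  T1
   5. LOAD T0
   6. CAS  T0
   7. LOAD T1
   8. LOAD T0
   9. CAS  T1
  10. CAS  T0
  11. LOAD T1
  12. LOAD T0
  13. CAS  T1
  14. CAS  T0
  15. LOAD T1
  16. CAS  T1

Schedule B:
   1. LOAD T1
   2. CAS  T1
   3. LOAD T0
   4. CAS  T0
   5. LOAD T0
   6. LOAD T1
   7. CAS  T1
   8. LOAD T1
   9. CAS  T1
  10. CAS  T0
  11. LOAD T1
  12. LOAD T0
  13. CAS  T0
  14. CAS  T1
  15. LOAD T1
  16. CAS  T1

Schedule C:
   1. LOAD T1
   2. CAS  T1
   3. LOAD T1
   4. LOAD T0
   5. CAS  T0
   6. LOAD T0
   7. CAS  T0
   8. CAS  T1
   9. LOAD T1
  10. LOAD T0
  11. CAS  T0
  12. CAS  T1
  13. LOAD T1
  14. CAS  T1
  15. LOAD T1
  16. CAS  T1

B

Tracing schedule B:
[1] T1.load  rd  (counter 3, T1.r 3)
[2] T1.cas  hit  (counter 4, T1.r 3)
[3] T0.load  rd  (counter 4, T0.r 4)
[4] T0.cas  hit  (counter 5, T0.r 4)
[5] T0.load  rd  (counter 5, T0.r 5)
[6] T1.load  rd  (counter 5, T1.r 5)
[7] T1.cas  hit  (counter 6, T1.r 5)
[8] T1.load  rd  (counter 6, T1.r 6)
[9] T1.cas  hit  (counter 7, T1.r 6)
[10] T0.cas  miss  (counter 7, T0.r 5)
[11] T1.load  rd  (counter 7, T1.r 7)
[12] T0.load  rd  (counter 7, T0.r 7)
[13] T0.cas  hit  (counter 8, T0.r 7)
[14] T1.cas  miss  (counter 8, T1.r 7)
[15] T1.load  rd  (counter 8, T1.r 8)
[16] T1.cas  hit  (counter 9, T1.r 8)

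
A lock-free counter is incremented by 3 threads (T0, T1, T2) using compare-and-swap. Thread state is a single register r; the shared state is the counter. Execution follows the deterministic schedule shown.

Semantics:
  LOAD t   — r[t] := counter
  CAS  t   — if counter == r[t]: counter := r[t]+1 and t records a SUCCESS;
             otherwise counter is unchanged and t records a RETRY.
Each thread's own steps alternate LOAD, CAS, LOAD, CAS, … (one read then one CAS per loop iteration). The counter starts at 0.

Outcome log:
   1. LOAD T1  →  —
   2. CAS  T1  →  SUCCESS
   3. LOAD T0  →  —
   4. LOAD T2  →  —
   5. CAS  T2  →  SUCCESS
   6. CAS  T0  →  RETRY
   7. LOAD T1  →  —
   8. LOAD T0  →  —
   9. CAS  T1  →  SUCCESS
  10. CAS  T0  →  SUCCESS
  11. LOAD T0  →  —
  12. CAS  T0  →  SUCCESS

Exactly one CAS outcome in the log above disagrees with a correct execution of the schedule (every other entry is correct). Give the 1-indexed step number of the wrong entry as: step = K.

Correct run:
#1 T1 reads 0
#2 T1 CAS(0→1) writes; counter now 1
#3 T0 reads 1
#4 T2 reads 1
#5 T2 CAS(1→2) writes; counter now 2
#6 T0 CAS(1→2) fails; counter now 2
#7 T1 reads 2
#8 T0 reads 2
#9 T1 CAS(2→3) writes; counter now 3
#10 T0 CAS(2→3) fails; counter now 3
#11 T0 reads 3
#12 T0 CAS(3→4) writes; counter now 4
Flip is step 10.

step = 10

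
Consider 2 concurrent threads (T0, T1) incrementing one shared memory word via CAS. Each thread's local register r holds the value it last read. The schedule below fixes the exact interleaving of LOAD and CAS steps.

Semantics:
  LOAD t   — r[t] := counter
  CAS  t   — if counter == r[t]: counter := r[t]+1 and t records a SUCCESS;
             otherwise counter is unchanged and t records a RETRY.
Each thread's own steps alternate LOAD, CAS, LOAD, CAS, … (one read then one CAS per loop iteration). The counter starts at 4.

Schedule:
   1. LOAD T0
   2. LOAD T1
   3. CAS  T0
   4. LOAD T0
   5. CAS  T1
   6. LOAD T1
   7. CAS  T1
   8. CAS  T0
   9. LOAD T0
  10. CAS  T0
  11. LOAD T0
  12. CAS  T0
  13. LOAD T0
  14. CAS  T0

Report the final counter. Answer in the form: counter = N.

1. LOAD T0 → mem=4 r[T0]=4 [LOAD]
2. LOAD T1 → mem=4 r[T1]=4 [LOAD]
3. CAS T0 → mem=5 r[T0]=4 [OK]
4. LOAD T0 → mem=5 r[T0]=5 [LOAD]
5. CAS T1 → mem=5 r[T1]=4 [RETRY]
6. LOAD T1 → mem=5 r[T1]=5 [LOAD]
7. CAS T1 → mem=6 r[T1]=5 [OK]
8. CAS T0 → mem=6 r[T0]=5 [RETRY]
9. LOAD T0 → mem=6 r[T0]=6 [LOAD]
10. CAS T0 → mem=7 r[T0]=6 [OK]
11. LOAD T0 → mem=7 r[T0]=7 [LOAD]
12. CAS T0 → mem=8 r[T0]=7 [OK]
13. LOAD T0 → mem=8 r[T0]=8 [LOAD]
14. CAS T0 → mem=9 r[T0]=8 [OK]

counter = 9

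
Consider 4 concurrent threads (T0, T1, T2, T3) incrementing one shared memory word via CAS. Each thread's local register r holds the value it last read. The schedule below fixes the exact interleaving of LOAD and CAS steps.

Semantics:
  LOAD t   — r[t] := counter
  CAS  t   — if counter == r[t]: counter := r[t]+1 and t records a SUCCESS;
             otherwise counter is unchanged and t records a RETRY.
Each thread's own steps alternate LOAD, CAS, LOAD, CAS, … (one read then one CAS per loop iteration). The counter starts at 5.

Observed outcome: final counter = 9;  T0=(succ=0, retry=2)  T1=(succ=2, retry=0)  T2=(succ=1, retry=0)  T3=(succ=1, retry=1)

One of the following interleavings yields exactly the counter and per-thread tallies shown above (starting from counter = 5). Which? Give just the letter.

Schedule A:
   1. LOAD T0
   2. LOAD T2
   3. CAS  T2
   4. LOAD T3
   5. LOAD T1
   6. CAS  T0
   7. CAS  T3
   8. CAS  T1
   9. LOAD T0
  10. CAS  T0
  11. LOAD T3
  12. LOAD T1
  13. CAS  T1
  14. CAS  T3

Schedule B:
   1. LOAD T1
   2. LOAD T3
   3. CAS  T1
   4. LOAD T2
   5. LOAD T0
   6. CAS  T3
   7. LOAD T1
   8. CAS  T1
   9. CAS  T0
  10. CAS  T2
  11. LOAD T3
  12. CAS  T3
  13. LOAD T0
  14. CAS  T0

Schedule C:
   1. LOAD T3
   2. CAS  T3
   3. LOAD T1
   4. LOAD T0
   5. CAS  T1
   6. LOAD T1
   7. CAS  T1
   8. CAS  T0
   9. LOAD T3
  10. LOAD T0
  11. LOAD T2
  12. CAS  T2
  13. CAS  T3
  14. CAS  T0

Simulating candidate C:
T3 LOAD — after: cnt=5, r=5 — load
T3 CAS — after: cnt=6, r=5 — ok
T1 LOAD — after: cnt=6, r=6 — load
T0 LOAD — after: cnt=6, r=6 — load
T1 CAS — after: cnt=7, r=6 — ok
T1 LOAD — after: cnt=7, r=7 — load
T1 CAS — after: cnt=8, r=7 — ok
T0 CAS — after: cnt=8, r=6 — retry
T3 LOAD — after: cnt=8, r=8 — load
T0 LOAD — after: cnt=8, r=8 — load
T2 LOAD — after: cnt=8, r=8 — load
T2 CAS — after: cnt=9, r=8 — ok
T3 CAS — after: cnt=9, r=8 — retry
T0 CAS — after: cnt=9, r=8 — retry

C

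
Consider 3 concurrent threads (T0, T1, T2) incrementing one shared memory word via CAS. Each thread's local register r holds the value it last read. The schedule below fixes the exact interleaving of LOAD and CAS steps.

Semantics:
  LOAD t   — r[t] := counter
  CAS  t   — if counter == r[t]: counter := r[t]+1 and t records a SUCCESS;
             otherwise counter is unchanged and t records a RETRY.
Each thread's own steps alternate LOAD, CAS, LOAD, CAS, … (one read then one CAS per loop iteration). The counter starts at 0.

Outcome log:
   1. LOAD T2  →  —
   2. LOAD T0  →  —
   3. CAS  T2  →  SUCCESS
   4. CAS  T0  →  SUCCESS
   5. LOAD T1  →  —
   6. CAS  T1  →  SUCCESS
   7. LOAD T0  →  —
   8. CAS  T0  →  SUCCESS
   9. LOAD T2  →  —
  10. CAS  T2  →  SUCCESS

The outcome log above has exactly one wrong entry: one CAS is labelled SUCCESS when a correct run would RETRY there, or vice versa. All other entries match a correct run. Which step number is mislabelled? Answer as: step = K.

step = 4

Reference trace:
   1) LOAD T2:  M=0  r_T2=0
   2) LOAD T0:  M=0  r_T0=0
   3) CAS  T2:  M=1  r_T2=0 ✓
   4) CAS  T0:  M=1  r_T0=0 ✗
   5) LOAD T1:  M=1  r_T1=1
   6) CAS  T1:  M=2  r_T1=1 ✓
   7) LOAD T0:  M=2  r_T0=2
   8) CAS  T0:  M=3  r_T0=2 ✓
   9) LOAD T2:  M=3  r_T2=3
  10) CAS  T2:  M=4  r_T2=3 ✓
Mismatch at 4.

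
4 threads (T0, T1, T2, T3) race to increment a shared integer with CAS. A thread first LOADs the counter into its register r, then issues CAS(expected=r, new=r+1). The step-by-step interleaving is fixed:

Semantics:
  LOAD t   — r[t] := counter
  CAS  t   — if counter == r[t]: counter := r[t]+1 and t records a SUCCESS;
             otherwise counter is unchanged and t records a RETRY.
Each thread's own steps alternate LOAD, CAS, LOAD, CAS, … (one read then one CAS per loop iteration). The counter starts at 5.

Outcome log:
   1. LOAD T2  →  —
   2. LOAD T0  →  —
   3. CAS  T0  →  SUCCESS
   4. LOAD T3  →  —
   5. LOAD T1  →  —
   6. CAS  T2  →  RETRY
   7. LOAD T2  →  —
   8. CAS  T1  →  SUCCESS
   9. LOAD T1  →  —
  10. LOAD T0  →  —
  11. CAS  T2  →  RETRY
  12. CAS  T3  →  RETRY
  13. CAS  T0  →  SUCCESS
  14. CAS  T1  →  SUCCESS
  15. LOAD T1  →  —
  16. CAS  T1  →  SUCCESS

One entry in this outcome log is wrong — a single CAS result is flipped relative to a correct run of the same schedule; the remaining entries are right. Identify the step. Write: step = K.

Reference trace:
   1) LOAD T2:  M=5  r_T2=5
   2) LOAD T0:  M=5  r_T0=5
   3) CAS  T0:  M=6  r_T0=5 ✓
   4) LOAD T3:  M=6  r_T3=6
   5) LOAD T1:  M=6  r_T1=6
   6) CAS  T2:  M=6  r_T2=5 ✗
   7) LOAD T2:  M=6  r_T2=6
   8) CAS  T1:  M=7  r_T1=6 ✓
   9) LOAD T1:  M=7  r_T1=7
  10) LOAD T0:  M=7  r_T0=7
  11) CAS  T2:  M=7  r_T2=6 ✗
  12) CAS  T3:  M=7  r_T3=6 ✗
  13) CAS  T0:  M=8  r_T0=7 ✓
  14) CAS  T1:  M=8  r_T1=7 ✗
  15) LOAD T1:  M=8  r_T1=8
  16) CAS  T1:  M=9  r_T1=8 ✓
Flip is step 14.

step = 14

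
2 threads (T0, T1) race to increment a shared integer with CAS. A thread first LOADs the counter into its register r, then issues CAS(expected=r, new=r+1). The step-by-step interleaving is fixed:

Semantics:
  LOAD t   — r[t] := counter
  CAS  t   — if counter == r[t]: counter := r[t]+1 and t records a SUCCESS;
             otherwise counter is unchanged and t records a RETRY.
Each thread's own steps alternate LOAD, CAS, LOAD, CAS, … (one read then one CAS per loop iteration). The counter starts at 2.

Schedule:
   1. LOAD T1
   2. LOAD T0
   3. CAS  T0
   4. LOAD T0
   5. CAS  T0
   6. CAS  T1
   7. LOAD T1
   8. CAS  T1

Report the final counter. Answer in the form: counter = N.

counter = 5

#1 T1 reads 2
#2 T0 reads 2
#3 T0 CAS(2→3) writes; counter now 3
#4 T0 reads 3
#5 T0 CAS(3→4) writes; counter now 4
#6 T1 CAS(2→3) fails; counter now 4
#7 T1 reads 4
#8 T1 CAS(4→5) writes; counter now 5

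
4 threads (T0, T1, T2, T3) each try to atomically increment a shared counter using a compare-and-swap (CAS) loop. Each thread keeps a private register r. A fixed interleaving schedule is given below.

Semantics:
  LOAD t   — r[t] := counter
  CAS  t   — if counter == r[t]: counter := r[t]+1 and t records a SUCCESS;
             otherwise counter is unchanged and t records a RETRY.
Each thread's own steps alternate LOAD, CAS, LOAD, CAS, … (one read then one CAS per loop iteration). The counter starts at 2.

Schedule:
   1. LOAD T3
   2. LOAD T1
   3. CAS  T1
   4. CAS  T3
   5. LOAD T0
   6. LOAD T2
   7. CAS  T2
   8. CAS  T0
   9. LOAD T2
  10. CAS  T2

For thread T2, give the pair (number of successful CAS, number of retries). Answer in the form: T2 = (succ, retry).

T2 = (2, 0)

1. LOAD T3 → mem=2 r[T3]=2 [LOAD]
2. LOAD T1 → mem=2 r[T1]=2 [LOAD]
3. CAS T1 → mem=3 r[T1]=2 [OK]
4. CAS T3 → mem=3 r[T3]=2 [RETRY]
5. LOAD T0 → mem=3 r[T0]=3 [LOAD]
6. LOAD T2 → mem=3 r[T2]=3 [LOAD]
7. CAS T2 → mem=4 r[T2]=3 [OK]
8. CAS T0 → mem=4 r[T0]=3 [RETRY]
9. LOAD T2 → mem=4 r[T2]=4 [LOAD]
10. CAS T2 → mem=5 r[T2]=4 [OK]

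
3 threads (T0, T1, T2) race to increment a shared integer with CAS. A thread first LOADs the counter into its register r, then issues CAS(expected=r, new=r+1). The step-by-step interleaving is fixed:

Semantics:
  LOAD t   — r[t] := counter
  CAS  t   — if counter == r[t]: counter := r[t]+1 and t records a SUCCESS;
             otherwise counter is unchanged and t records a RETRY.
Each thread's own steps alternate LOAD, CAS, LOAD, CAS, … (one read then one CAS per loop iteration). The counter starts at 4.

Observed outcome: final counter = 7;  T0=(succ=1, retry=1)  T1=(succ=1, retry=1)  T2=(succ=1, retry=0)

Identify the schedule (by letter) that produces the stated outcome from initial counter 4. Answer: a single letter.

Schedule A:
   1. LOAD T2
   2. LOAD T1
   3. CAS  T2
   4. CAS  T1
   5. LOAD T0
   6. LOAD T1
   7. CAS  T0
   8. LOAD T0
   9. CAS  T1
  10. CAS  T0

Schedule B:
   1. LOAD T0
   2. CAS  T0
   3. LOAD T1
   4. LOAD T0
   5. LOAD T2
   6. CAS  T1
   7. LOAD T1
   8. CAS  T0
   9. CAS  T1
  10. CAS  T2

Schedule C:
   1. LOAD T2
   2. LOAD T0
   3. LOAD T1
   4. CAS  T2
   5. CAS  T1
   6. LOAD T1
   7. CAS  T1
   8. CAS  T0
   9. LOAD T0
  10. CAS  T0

Tracing schedule C:
[1] T2.load  rd  (counter 4, T2.r 4)
[2] T0.load  rd  (counter 4, T0.r 4)
[3] T1.load  rd  (counter 4, T1.r 4)
[4] T2.cas  hit  (counter 5, T2.r 4)
[5] T1.cas  miss  (counter 5, T1.r 4)
[6] T1.load  rd  (counter 5, T1.r 5)
[7] T1.cas  hit  (counter 6, T1.r 5)
[8] T0.cas  miss  (counter 6, T0.r 4)
[9] T0.load  rd  (counter 6, T0.r 6)
[10] T0.cas  hit  (counter 7, T0.r 6)

C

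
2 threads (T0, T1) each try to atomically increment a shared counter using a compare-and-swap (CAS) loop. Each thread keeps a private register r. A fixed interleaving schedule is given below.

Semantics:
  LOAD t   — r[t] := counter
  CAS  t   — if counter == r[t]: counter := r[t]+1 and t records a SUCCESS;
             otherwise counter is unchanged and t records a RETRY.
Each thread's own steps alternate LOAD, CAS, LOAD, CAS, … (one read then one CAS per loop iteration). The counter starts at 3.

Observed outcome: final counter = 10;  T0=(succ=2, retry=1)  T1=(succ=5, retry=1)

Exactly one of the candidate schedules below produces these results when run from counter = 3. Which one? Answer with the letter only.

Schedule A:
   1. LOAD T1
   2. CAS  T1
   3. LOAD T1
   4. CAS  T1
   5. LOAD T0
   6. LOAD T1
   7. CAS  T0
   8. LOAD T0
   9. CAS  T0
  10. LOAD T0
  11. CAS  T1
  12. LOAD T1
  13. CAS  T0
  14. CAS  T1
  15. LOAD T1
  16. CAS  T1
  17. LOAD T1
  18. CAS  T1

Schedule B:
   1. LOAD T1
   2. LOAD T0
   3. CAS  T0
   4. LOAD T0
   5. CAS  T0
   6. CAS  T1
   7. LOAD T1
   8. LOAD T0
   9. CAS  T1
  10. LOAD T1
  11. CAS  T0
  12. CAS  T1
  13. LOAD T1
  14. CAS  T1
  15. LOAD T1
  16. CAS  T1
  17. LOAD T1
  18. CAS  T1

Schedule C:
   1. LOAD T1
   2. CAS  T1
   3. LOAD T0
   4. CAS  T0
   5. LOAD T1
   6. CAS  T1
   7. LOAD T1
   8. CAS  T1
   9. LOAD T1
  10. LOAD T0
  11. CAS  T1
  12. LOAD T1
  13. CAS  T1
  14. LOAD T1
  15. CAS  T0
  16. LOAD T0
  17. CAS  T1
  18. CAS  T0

Simulating candidate B:
[1] T1.load  rd  (counter 3, T1.r 3)
[2] T0.load  rd  (counter 3, T0.r 3)
[3] T0.cas  hit  (counter 4, T0.r 3)
[4] T0.load  rd  (counter 4, T0.r 4)
[5] T0.cas  hit  (counter 5, T0.r 4)
[6] T1.cas  miss  (counter 5, T1.r 3)
[7] T1.load  rd  (counter 5, T1.r 5)
[8] T0.load  rd  (counter 5, T0.r 5)
[9] T1.cas  hit  (counter 6, T1.r 5)
[10] T1.load  rd  (counter 6, T1.r 6)
[11] T0.cas  miss  (counter 6, T0.r 5)
[12] T1.cas  hit  (counter 7, T1.r 6)
[13] T1.load  rd  (counter 7, T1.r 7)
[14] T1.cas  hit  (counter 8, T1.r 7)
[15] T1.load  rd  (counter 8, T1.r 8)
[16] T1.cas  hit  (counter 9, T1.r 8)
[17] T1.load  rd  (counter 9, T1.r 9)
[18] T1.cas  hit  (counter 10, T1.r 9)

B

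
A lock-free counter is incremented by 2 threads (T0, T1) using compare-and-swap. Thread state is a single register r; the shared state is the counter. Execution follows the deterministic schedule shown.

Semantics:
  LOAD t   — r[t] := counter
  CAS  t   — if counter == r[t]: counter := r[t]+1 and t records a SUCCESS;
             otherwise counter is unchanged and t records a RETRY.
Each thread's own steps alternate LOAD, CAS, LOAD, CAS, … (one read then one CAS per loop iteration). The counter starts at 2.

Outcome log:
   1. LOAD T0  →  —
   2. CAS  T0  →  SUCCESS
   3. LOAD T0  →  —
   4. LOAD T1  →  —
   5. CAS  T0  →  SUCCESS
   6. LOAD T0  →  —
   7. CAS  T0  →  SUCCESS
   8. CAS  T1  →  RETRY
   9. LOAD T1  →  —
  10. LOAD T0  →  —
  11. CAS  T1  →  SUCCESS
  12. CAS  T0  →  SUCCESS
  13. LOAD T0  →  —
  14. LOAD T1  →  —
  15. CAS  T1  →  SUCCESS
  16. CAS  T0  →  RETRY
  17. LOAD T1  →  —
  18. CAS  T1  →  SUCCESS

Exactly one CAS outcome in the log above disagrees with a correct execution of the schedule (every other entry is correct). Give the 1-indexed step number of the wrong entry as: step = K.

Re-executing:
#1 T0 reads 2
#2 T0 CAS(2→3) writes; counter now 3
#3 T0 reads 3
#4 T1 reads 3
#5 T0 CAS(3→4) writes; counter now 4
#6 T0 reads 4
#7 T0 CAS(4→5) writes; counter now 5
#8 T1 CAS(3→4) fails; counter now 5
#9 T1 reads 5
#10 T0 reads 5
#11 T1 CAS(5→6) writes; counter now 6
#12 T0 CAS(5→6) fails; counter now 6
#13 T0 reads 6
#14 T1 reads 6
#15 T1 CAS(6→7) writes; counter now 7
#16 T0 CAS(6→7) fails; counter now 7
#17 T1 reads 7
#18 T1 CAS(7→8) writes; counter now 8
Flip is step 12.

step = 12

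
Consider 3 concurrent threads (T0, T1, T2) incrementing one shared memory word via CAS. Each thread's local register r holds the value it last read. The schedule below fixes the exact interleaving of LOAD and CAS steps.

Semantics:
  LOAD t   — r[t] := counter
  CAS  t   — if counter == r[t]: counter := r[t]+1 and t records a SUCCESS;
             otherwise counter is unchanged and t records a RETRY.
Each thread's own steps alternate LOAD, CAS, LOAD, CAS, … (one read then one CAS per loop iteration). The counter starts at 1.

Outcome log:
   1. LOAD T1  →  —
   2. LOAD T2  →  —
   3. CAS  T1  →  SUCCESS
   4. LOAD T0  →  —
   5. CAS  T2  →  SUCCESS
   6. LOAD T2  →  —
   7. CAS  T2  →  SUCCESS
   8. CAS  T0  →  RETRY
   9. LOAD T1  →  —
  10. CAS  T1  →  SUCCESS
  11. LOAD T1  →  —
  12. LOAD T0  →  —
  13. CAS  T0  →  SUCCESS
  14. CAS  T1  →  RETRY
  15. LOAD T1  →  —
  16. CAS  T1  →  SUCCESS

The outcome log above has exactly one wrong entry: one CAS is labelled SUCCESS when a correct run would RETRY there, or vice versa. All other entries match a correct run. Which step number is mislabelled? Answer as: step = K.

step = 5

Reference trace:
1. LOAD T1 → mem=1 r[T1]=1 [LOAD]
2. LOAD T2 → mem=1 r[T2]=1 [LOAD]
3. CAS T1 → mem=2 r[T1]=1 [OK]
4. LOAD T0 → mem=2 r[T0]=2 [LOAD]
5. CAS T2 → mem=2 r[T2]=1 [RETRY]
6. LOAD T2 → mem=2 r[T2]=2 [LOAD]
7. CAS T2 → mem=3 r[T2]=2 [OK]
8. CAS T0 → mem=3 r[T0]=2 [RETRY]
9. LOAD T1 → mem=3 r[T1]=3 [LOAD]
10. CAS T1 → mem=4 r[T1]=3 [OK]
11. LOAD T1 → mem=4 r[T1]=4 [LOAD]
12. LOAD T0 → mem=4 r[T0]=4 [LOAD]
13. CAS T0 → mem=5 r[T0]=4 [OK]
14. CAS T1 → mem=5 r[T1]=4 [RETRY]
15. LOAD T1 → mem=5 r[T1]=5 [LOAD]
16. CAS T1 → mem=6 r[T1]=5 [OK]
Log disagrees first at step 5.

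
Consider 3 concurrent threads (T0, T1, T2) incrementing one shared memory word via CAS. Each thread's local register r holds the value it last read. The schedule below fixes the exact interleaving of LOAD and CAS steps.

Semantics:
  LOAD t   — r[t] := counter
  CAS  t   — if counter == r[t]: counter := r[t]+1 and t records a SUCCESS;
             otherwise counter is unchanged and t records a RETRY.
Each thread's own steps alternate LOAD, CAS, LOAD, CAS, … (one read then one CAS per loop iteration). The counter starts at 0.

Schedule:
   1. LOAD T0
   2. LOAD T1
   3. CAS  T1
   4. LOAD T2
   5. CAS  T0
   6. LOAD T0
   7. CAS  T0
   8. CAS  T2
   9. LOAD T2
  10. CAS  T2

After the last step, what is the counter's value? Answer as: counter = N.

counter = 3

step 1: T0 LOAD ⇒ load; ctr=0 reg=0
step 2: T1 LOAD ⇒ load; ctr=0 reg=0
step 3: T1 CAS ⇒ ok; ctr=1 reg=0
step 4: T2 LOAD ⇒ load; ctr=1 reg=1
step 5: T0 CAS ⇒ retry; ctr=1 reg=0
step 6: T0 LOAD ⇒ load; ctr=1 reg=1
step 7: T0 CAS ⇒ ok; ctr=2 reg=1
step 8: T2 CAS ⇒ retry; ctr=2 reg=1
step 9: T2 LOAD ⇒ load; ctr=2 reg=2
step 10: T2 CAS ⇒ ok; ctr=3 reg=2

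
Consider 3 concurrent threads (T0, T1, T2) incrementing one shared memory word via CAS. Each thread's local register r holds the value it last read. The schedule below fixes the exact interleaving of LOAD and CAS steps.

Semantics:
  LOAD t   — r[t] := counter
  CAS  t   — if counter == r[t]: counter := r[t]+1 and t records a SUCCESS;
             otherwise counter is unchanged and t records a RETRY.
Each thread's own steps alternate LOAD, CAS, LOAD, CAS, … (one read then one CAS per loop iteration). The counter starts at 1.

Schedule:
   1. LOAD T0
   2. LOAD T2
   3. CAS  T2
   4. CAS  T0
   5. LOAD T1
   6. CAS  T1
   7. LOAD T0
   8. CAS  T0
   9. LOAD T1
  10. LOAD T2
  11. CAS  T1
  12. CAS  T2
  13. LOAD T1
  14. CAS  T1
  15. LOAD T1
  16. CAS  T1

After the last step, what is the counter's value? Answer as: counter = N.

counter = 7

[1] T0.load  rd  (counter 1, T0.r 1)
[2] T2.load  rd  (counter 1, T2.r 1)
[3] T2.cas  hit  (counter 2, T2.r 1)
[4] T0.cas  miss  (counter 2, T0.r 1)
[5] T1.load  rd  (counter 2, T1.r 2)
[6] T1.cas  hit  (counter 3, T1.r 2)
[7] T0.load  rd  (counter 3, T0.r 3)
[8] T0.cas  hit  (counter 4, T0.r 3)
[9] T1.load  rd  (counter 4, T1.r 4)
[10] T2.load  rd  (counter 4, T2.r 4)
[11] T1.cas  hit  (counter 5, T1.r 4)
[12] T2.cas  miss  (counter 5, T2.r 4)
[13] T1.load  rd  (counter 5, T1.r 5)
[14] T1.cas  hit  (counter 6, T1.r 5)
[15] T1.load  rd  (counter 6, T1.r 6)
[16] T1.cas  hit  (counter 7, T1.r 6)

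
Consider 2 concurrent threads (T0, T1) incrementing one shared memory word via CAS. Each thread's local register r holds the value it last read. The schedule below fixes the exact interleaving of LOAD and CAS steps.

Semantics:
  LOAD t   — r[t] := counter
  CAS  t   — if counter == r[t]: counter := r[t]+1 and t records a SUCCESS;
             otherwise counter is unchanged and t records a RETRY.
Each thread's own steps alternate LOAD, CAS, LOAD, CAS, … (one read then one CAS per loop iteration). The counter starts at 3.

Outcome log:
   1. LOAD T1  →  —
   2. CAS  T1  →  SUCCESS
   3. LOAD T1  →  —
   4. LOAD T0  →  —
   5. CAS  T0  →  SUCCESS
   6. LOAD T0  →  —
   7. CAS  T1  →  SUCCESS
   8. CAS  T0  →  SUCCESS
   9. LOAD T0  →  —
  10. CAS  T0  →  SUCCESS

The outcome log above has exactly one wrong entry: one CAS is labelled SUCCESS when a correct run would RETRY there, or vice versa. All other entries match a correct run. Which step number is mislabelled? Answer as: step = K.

Correct run:
T1 LOAD — after: cnt=3, r=3 — load
T1 CAS — after: cnt=4, r=3 — ok
T1 LOAD — after: cnt=4, r=4 — load
T0 LOAD — after: cnt=4, r=4 — load
T0 CAS — after: cnt=5, r=4 — ok
T0 LOAD — after: cnt=5, r=5 — load
T1 CAS — after: cnt=5, r=4 — retry
T0 CAS — after: cnt=6, r=5 — ok
T0 LOAD — after: cnt=6, r=6 — load
T0 CAS — after: cnt=7, r=6 — ok
Mismatch at 7.

step = 7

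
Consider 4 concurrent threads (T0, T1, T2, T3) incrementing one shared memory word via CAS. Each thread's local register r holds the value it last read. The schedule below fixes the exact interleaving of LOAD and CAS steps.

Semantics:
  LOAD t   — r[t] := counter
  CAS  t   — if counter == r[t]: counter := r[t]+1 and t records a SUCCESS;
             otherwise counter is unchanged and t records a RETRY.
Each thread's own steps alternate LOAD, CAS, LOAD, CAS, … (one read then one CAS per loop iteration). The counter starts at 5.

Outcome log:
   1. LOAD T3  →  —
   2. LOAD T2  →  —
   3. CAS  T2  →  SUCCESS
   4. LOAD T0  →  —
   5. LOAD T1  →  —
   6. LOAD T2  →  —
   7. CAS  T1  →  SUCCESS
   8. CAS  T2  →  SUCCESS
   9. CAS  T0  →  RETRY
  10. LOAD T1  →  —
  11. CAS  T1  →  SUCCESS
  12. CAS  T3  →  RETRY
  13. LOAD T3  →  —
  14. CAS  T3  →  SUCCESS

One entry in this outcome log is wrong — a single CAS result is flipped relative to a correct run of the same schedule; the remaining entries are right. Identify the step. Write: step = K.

Reference trace:
   1) LOAD T3:  M=5  r_T3=5
   2) LOAD T2:  M=5  r_T2=5
   3) CAS  T2:  M=6  r_T2=5 ✓
   4) LOAD T0:  M=6  r_T0=6
   5) LOAD T1:  M=6  r_T1=6
   6) LOAD T2:  M=6  r_T2=6
   7) CAS  T1:  M=7  r_T1=6 ✓
   8) CAS  T2:  M=7  r_T2=6 ✗
   9) CAS  T0:  M=7  r_T0=6 ✗
  10) LOAD T1:  M=7  r_T1=7
  11) CAS  T1:  M=8  r_T1=7 ✓
  12) CAS  T3:  M=8  r_T3=5 ✗
  13) LOAD T3:  M=8  r_T3=8
  14) CAS  T3:  M=9  r_T3=8 ✓
Flip is step 8.

step = 8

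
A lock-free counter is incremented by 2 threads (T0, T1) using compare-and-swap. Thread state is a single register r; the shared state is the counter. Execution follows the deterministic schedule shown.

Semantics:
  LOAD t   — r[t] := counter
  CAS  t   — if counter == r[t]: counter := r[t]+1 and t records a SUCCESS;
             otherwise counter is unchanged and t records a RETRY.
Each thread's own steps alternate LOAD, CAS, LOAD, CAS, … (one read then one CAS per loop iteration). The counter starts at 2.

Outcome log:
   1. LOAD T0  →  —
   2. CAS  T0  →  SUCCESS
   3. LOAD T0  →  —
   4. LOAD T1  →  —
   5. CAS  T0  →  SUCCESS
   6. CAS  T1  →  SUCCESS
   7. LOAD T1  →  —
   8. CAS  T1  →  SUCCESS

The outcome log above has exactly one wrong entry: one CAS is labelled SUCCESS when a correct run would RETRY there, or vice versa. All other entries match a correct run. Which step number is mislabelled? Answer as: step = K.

step = 6

Correct run:
   1) LOAD T0:  M=2  r_T0=2
   2) CAS  T0:  M=3  r_T0=2 ✓
   3) LOAD T0:  M=3  r_T0=3
   4) LOAD T1:  M=3  r_T1=3
   5) CAS  T0:  M=4  r_T0=3 ✓
   6) CAS  T1:  M=4  r_T1=3 ✗
   7) LOAD T1:  M=4  r_T1=4
   8) CAS  T1:  M=5  r_T1=4 ✓
Mismatch at 6.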